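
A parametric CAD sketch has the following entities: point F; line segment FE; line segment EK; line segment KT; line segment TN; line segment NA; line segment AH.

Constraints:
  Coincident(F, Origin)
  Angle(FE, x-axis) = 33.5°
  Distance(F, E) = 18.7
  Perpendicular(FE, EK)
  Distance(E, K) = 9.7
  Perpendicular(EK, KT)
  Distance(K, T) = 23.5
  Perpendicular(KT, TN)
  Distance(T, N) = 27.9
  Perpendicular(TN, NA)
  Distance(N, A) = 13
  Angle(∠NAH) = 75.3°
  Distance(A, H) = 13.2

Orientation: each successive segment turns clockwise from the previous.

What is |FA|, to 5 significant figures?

19.962

F is at the origin; FE runs at 33.5° with length 18.7, so E = (15.594, 10.321). FE ⟂ EK, so EK runs at -56.500°; with |EK| = 9.7, K = (20.947, 2.2325). EK is perpendicular to KT, so KT runs at -146.50°; with |KT| = 23.5, T = (1.3511, -10.738). The perpendicularity gives TN at right angles to KT, so TN runs at 123.50°; with |TN| = 27.9, N = (-14.048, 12.527). TN ⟂ NA, so NA runs at 33.500°; with |NA| = 13.0, A = (-3.2074, 19.703). Then |FA| = |A − F| = 19.962.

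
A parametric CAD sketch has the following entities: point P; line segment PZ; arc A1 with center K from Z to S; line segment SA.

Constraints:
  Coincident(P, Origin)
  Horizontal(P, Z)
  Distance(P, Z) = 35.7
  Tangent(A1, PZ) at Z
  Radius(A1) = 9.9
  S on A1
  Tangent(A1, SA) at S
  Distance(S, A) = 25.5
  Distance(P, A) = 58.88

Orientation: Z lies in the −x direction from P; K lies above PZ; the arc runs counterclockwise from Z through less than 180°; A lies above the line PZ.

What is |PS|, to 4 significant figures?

33.70

Checks: ∠(KZ, ZP) = 90.00° ✓; |KZ| = 9.900 ✓; |KS| = 9.900 ✓; ∠(KS, SA) = 90.00° ✓; |SA| = 25.50 ✓; |PA| = 58.88 ✓.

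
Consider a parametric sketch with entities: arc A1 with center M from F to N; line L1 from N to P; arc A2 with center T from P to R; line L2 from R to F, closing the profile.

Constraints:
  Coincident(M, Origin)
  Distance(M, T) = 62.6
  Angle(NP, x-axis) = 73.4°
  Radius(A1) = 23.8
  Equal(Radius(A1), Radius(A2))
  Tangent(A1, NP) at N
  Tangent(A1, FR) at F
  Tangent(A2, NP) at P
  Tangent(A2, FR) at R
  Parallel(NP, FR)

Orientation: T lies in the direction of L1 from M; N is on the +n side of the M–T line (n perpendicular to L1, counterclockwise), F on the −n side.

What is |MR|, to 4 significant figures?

66.97

The slot axis is L1's direction at 73.4°, so u = (cos 73.4°, sin 73.4°) = (0.2857, 0.9583) and n = (−sin 73.4°, cos 73.4°) = (-0.9583, 0.2857). M is at the origin and T lies 62.6 along u from M, so T = 62.6·u = (17.88, 59.99). Tangency of A1 to both parallel lines with radius 23.8 puts N and F at M ± 23.8·n: N = (-22.81, 6.799), F = (22.81, -6.799). Equal radii place P and R the same way about T: P = T + 23.8·n = (-4.924, 66.79), R = T − 23.8·n = (40.69, 53.19). Then |MR| = |R − M| = 66.97.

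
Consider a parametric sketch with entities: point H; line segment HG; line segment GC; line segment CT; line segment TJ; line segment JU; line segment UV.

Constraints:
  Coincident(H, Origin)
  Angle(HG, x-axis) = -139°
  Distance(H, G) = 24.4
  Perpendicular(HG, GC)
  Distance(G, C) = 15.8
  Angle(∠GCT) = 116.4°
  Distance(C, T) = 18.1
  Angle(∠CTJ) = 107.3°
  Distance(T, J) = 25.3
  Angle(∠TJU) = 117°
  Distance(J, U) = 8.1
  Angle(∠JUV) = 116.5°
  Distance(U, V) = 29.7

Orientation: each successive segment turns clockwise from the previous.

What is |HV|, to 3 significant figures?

23.6

H is at the origin; HG runs at -139.0° with length 24.4, so G = (-18.4, -16.0). The perpendicularity gives GC at right angles to HG, so GC runs at 131°; with |GC| = 15.8, C = (-28.8, -4.08). ∠GCT = 116.4° gives CT at 67.4° from the x-axis; with |CT| = 18.1, T = (-21.8, 12.6). ∠CTJ = 107.3° gives TJ at -5.30° from the x-axis; with |TJ| = 25.3, J = (3.37, 10.3). ∠TJU = 117.0° gives JU at -68.3° from the x-axis; with |JU| = 8.1, U = (6.36, 2.76). ∠JUV = 116.5° gives UV at -132° from the x-axis; with |UV| = 29.7, V = (-13.4, -19.4). Then |HV| = |V − H| = 23.6.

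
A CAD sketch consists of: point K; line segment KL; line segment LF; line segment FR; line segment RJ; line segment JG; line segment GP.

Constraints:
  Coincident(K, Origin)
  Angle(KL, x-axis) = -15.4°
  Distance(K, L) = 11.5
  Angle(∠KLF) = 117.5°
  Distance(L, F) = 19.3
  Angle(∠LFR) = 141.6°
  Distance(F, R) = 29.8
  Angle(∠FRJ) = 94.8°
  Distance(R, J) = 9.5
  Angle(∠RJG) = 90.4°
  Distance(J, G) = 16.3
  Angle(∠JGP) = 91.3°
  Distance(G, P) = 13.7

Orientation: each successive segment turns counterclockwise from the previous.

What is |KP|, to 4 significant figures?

36.57

∠RJG = 90.4° gives JG at -99.70° from the x-axis; with |JG| = 16.3, G = (14.44, 26.26). ∠JGP = 91.3° gives GP at -11.00° from the x-axis; with |GP| = 13.7, P = (27.89, 23.65). Then |KP| = |P − K| = 36.57.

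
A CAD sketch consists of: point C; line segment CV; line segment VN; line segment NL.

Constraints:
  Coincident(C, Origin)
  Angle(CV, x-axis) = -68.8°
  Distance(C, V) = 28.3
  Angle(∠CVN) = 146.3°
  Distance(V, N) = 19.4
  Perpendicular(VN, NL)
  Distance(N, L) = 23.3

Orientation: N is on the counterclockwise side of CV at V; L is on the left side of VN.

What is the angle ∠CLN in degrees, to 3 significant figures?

80.0°

C is at the origin; CV runs at -68.8° with length 28.3, so V = 28.3·(cos -68.8°, sin -68.8°) = (10.2, -26.4). ∠CVN = 146.3°, so VN runs at -68.8° + (180° − 146.3°) = -35.1° from the x-axis; with |VN| = 19.4, N = V + 19.4·(cos -35.1°, sin -35.1°) = (26.1, -37.5). VN is perpendicular to NL; with |NL| = 23.3 on the left of VN, L = N + 23.3·(0.575, 0.818) = (39.5, -18.5). Then cos ∠CLN = LC·LN / (|LC||LN|), giving 80.0°.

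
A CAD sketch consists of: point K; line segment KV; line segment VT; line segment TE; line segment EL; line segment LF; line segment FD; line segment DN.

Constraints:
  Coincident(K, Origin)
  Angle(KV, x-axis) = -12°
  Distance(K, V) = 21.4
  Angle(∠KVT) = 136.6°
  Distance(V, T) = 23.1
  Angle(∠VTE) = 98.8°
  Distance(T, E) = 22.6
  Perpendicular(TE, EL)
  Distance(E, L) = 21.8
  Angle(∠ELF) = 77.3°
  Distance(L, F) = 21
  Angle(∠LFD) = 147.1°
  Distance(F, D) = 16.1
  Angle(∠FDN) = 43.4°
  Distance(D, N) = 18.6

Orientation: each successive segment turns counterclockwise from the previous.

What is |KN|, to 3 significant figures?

34.1

∠LFD = 147.1° gives FD at -21.8° from the x-axis; with |FD| = 16.1, D = (38.9, -3.04). ∠FDN = 43.4° gives DN at 115° from the x-axis; with |DN| = 18.6, N = (31.1, 13.8). Then |KN| = |N − K| = 34.1.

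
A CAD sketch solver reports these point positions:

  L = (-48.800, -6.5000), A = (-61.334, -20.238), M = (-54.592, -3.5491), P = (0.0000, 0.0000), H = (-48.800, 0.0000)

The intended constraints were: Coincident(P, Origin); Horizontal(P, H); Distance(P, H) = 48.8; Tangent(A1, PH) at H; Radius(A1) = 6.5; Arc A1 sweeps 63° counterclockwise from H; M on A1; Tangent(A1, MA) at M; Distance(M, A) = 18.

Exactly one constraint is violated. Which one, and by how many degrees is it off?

Tangent(A1, MA) at M — off by 5.00°.

P = (0.00, 0.00) ✓; P.y = 0.00, H.y = 0.00 ✓; |PH| = 48.80 ✓; ∠(LH, HP) = 90.00° ✓; |LH| = 6.500 ✓; bearing(L→M) − bearing(L→H) = 63.00° ✓; |LM| = 6.500 ✓; ∠(LM, MA) = 85.00° ✗; |MA| = 18.00 ✓.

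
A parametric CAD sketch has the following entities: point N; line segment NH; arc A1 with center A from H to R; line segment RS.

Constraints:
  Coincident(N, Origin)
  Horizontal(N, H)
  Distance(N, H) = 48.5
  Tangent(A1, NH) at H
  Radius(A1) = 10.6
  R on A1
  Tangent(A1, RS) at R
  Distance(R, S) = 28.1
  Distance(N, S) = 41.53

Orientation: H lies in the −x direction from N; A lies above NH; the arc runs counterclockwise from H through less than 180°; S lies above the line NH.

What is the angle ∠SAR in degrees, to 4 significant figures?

69.33°

Checks: |AH| = 10.60 ✓; |AR| = 10.60 ✓; ∠(AR, RS) = 90.00° ✓; |RS| = 28.10 ✓; |NS| = 41.53 ✓.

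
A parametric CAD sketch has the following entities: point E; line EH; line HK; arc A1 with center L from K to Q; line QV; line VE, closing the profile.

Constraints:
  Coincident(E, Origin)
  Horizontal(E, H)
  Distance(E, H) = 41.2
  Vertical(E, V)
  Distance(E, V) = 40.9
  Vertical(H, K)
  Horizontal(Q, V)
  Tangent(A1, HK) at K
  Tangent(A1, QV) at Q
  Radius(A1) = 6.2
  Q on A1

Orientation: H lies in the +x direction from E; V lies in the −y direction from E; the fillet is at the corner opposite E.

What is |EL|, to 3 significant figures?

49.3

E is at the origin; E and H share the same y with |EH| = 41.2 and H on the +x side, so H = (41.2, 0.00). EV is vertical with |EV| = 40.9 and V on the −y side, so V = (0.00, -40.9). The virtual corner opposite E is at (41.2, -40.9). A1 meets HK tangentially, so LK is at right angles to HK and the tangent condition forces LQ to be normal to QV, with radius 6.2, so the center L sits 6.2 in from both sides at L = (35.0, -34.7). Then |EL| = |L − E| = 49.3.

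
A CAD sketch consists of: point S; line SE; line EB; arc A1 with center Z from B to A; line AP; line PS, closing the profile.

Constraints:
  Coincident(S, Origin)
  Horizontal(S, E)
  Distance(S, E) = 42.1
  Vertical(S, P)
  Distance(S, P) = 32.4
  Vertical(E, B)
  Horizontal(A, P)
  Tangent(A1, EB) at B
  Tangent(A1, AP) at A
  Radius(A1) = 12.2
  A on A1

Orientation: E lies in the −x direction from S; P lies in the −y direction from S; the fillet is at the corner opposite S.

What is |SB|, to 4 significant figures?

46.70

S is at the origin; SE is horizontal with |SE| = 42.1 and E on the −x side, so E = (-42.10, 0.000). SP is vertical with |SP| = 32.4 and P on the −y side, so P = (0.000, -32.40). The virtual corner opposite S is at (-42.10, -32.40). A1 meets EB tangentially, so ZB is at right angles to EB and tangency of A1 to AP means the radius ZA is perpendicular to AP, with radius 12.2, so the center Z sits 12.2 in from both sides at Z = (-29.90, -20.20). That places the tangent points at B = (-42.10, -20.20) on EB and A = (-29.90, -32.40) on AP. Then |SB| = |B − S| = 46.70.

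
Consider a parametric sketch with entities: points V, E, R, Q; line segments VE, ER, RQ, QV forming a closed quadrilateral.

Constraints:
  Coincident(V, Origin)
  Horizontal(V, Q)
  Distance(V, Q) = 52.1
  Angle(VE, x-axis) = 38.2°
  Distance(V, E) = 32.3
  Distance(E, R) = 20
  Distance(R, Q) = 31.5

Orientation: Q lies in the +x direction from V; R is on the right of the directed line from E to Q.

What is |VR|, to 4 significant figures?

20.61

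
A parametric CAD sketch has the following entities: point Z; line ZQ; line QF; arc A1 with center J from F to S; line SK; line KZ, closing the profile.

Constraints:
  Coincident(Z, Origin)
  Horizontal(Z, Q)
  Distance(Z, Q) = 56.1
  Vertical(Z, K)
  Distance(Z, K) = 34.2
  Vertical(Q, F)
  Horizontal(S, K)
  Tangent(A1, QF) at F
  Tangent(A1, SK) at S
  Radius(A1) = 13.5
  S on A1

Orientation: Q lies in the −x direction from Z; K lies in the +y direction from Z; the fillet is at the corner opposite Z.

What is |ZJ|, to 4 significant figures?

47.36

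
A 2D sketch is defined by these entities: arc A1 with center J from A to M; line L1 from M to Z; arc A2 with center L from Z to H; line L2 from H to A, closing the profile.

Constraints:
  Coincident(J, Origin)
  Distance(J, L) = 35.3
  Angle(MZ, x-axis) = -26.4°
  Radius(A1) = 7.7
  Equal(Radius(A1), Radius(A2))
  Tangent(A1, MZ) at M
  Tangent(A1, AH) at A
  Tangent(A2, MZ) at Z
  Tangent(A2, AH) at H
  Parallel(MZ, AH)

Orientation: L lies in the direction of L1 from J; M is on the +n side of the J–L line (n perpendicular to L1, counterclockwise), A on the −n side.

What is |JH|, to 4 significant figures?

36.13

The slot axis is L1's direction at -26.4°, so u = (cos -26.4°, sin -26.4°) = (0.8957, -0.4446) and n = (−sin -26.4°, cos -26.4°) = (0.4446, 0.8957). J is at the origin and L lies 35.3 along u from J, so L = 35.3·u = (31.62, -15.70). Tangency of A1 to both parallel lines with radius 7.7 puts M and A at J ± 7.7·n: M = (3.424, 6.897), A = (-3.424, -6.897). Equal radii place Z and H the same way about L: Z = L + 7.7·n = (35.04, -8.799), H = L − 7.7·n = (28.19, -22.59). Then |JH| = |H − J| = 36.13.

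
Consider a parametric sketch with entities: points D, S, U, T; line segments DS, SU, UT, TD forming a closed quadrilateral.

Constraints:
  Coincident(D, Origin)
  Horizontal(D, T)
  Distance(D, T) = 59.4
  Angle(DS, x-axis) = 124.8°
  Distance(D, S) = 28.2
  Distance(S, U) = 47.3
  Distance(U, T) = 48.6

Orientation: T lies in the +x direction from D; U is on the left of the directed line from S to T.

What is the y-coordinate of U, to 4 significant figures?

37.82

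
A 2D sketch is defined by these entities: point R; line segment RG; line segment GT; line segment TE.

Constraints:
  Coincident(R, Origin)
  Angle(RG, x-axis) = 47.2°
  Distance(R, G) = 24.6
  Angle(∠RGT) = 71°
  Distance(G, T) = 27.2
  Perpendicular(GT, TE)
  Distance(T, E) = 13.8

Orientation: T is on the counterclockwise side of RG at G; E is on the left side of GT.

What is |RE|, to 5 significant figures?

21.396

R is at the origin; RG runs at 47.2° with length 24.6, so G = 24.6·(cos 47.2°, sin 47.2°) = (16.714, 18.050). ∠RGT = 71.0°, so GT runs at 47.2° + (180° − 71.0°) = 156.20° from the x-axis; with |GT| = 27.2, T = G + 27.2·(cos 156.20°, sin 156.20°) = (-8.1726, 29.026). The perpendicularity gives TE at right angles to GT; with |TE| = 13.8 on the left of GT, E = T + 13.8·(-0.40355, -0.91496) = (-13.742, 16.400). Then |RE| = |E − R| = 21.396.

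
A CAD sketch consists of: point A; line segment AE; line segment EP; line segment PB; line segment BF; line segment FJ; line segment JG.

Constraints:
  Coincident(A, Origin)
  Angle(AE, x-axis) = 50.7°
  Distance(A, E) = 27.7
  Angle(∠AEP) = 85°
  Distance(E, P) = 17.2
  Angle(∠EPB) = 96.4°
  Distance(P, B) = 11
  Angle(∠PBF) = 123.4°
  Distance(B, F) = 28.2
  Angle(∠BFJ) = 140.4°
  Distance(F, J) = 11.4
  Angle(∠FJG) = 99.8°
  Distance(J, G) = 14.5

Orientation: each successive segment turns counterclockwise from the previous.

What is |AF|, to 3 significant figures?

5.82

A is at the origin; AE runs at 50.7° with length 27.7, so E = (17.5, 21.4). ∠AEP = 85.0° gives EP at 146° from the x-axis; with |EP| = 17.2, P = (3.34, 31.1). ∠EPB = 96.4° gives PB at -131° from the x-axis; with |PB| = 11.0, B = (-3.84, 22.8). ∠PBF = 123.4° gives BF at -74.1° from the x-axis; with |BF| = 28.2, F = (3.89, -4.33). Then |AF| = |F − A| = 5.82.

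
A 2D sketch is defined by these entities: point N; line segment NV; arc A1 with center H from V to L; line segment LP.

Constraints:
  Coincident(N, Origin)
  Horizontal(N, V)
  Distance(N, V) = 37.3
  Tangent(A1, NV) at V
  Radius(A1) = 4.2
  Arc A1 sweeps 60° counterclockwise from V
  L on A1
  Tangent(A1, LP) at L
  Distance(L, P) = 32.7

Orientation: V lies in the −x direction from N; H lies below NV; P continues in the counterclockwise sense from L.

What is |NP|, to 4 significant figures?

64.86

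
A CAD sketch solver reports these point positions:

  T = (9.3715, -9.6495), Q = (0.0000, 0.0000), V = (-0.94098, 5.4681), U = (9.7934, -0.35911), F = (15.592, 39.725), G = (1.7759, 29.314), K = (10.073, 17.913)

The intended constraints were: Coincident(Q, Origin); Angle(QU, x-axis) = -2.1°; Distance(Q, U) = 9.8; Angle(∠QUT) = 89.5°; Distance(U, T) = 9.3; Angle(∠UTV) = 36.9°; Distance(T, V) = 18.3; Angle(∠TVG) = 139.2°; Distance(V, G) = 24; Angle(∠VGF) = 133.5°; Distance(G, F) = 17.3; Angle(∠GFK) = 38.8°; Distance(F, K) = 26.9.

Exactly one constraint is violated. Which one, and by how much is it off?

Distance(F, K) = 26.9 — off by 4.40.

Q = (0.00, 0.00) ✓; QU at -2.100° ✓; |QU| = 9.800 ✓; ∠QUT = 89.50° ✓; |UT| = 9.300 ✓; ∠UTV = 36.90° ✓; |TV| = 18.30 ✓; ∠TVG = 139.2° ✓; |VG| = 24.00 ✓; ∠VGF = 133.5° ✓; |GF| = 17.30 ✓; ∠GFK = 38.80° ✓; |FK| = 22.50 ✗.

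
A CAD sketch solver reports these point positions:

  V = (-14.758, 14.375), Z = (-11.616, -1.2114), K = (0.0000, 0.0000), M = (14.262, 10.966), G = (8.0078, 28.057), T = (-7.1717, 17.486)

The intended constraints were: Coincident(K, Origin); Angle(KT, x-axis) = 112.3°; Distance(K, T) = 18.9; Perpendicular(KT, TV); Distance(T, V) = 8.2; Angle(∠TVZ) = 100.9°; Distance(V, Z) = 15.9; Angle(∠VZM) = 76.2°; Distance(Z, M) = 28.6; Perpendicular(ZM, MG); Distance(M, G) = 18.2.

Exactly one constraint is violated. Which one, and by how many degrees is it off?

Perpendicular(ZM, MG) — off by 5.10°.

K = (0.00, 0.00) ✓; KT at 112.3° ✓; |KT| = 18.90 ✓; ∠(KT, TV) = 90.00° ✓; |TV| = 8.199 ✓; ∠TVZ = 100.9° ✓; |VZ| = 15.90 ✓; ∠VZM = 76.20° ✓; |ZM| = 28.60 ✓; ∠(ZM, MG) = 84.90° ✗; |MG| = 18.20 ✓.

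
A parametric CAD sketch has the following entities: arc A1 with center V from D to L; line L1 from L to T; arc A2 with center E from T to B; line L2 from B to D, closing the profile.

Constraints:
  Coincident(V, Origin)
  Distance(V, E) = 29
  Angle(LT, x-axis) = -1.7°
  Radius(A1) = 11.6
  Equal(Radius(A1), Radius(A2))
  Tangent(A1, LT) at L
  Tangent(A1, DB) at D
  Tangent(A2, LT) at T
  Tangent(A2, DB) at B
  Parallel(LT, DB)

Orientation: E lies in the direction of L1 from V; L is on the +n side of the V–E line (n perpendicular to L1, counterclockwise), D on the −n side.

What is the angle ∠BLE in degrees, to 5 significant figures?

16.858°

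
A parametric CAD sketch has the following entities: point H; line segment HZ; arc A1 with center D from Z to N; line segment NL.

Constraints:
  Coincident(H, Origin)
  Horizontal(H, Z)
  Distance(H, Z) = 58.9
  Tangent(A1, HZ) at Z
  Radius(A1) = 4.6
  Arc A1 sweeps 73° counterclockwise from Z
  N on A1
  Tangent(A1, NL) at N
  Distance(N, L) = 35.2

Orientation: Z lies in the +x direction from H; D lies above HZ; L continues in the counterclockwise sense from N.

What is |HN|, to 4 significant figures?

63.38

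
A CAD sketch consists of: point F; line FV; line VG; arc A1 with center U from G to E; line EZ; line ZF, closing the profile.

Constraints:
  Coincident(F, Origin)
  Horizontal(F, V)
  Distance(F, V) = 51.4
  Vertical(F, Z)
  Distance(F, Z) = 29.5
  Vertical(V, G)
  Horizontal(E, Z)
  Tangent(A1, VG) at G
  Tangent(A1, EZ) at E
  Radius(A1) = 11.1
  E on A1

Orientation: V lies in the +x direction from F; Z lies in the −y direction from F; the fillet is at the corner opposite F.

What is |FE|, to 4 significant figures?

49.94

The virtual corner opposite F is at (51.40, -29.50). Since A1 is tangent to VG there, UG ⟂ VG and A1 meets EZ tangentially, so UE is at right angles to EZ, with radius 11.1, so the center U sits 11.1 in from both sides at U = (40.30, -18.40). That places the tangent points at G = (51.40, -18.40) on VG and E = (40.30, -29.50) on EZ. Then |FE| = |E − F| = 49.94.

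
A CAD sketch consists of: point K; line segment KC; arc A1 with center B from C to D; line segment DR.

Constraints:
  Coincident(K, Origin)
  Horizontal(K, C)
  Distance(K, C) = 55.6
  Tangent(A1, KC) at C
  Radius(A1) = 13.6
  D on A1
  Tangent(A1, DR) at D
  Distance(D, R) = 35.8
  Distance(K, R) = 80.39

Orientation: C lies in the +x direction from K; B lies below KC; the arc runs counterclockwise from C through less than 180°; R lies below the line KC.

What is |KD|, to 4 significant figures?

48.37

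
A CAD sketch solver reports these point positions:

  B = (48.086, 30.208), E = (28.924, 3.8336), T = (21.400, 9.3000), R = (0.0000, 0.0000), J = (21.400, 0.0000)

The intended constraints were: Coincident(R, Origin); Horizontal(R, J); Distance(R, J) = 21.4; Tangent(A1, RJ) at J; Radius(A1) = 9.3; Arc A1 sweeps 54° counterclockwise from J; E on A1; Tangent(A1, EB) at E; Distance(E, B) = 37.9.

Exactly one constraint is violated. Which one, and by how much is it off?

Distance(E, B) = 37.9 — off by 5.30.

R = (0.00, 0.00) ✓; R.y = 0.00, J.y = 0.00 ✓; |RJ| = 21.40 ✓; ∠(TJ, JR) = 90.00° ✓; |TJ| = 9.300 ✓; bearing(T→E) − bearing(T→J) = 54.00° ✓; |TE| = 9.300 ✓; ∠(TE, EB) = 90.00° ✓; |EB| = 32.60 ✗.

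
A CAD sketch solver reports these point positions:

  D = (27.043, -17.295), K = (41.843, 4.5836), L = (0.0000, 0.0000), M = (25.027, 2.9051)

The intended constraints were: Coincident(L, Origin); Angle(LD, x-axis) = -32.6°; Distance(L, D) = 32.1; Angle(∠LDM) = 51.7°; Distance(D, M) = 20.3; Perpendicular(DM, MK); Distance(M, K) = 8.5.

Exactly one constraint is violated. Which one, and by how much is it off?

Distance(M, K) = 8.5 — off by 8.40.

L = (0.00, 0.00) ✓; LD at -32.60° ✓; |LD| = 32.10 ✓; ∠LDM = 51.70° ✓; |DM| = 20.30 ✓; ∠(DM, MK) = 90.00° ✓; |MK| = 16.90 ✗.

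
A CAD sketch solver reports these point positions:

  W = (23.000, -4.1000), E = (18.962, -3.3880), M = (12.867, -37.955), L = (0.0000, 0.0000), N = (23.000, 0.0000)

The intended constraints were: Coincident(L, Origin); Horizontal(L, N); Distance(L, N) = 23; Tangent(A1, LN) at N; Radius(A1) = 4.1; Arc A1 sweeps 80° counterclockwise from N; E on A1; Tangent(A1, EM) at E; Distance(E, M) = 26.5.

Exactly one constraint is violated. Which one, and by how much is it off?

Distance(E, M) = 26.5 — off by 8.60.

L = (0.00, 0.00) ✓; L.y = 0.00, N.y = 0.00 ✓; |LN| = 23.00 ✓; ∠(WN, NL) = 90.00° ✓; |WN| = 4.100 ✓; bearing(W→E) − bearing(W→N) = 80.00° ✓; |WE| = 4.100 ✓; ∠(WE, EM) = 90.00° ✓; |EM| = 35.10 ✗.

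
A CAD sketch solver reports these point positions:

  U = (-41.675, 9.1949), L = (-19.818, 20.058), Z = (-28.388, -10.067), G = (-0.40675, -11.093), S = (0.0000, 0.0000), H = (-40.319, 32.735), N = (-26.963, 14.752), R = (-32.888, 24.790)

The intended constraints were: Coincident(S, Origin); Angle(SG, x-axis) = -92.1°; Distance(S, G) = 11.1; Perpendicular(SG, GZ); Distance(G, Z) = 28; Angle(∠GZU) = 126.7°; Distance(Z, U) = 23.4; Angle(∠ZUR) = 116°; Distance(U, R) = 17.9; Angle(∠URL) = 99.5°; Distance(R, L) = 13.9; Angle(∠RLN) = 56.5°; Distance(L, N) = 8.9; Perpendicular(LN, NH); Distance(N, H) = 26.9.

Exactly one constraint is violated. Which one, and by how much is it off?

Distance(N, H) = 26.9 — off by 4.50.

S = (0.00, 0.00) ✓; SG at -92.10° ✓; |SG| = 11.10 ✓; ∠(SG, GZ) = 90.00° ✓; |GZ| = 28.00 ✓; ∠GZU = 126.7° ✓; |ZU| = 23.40 ✓; ∠ZUR = 116.0° ✓; |UR| = 17.90 ✓; ∠URL = 99.50° ✓; |RL| = 13.90 ✓; ∠RLN = 56.50° ✓; |LN| = 8.900 ✓; ∠(LN, NH) = 90.00° ✓; |NH| = 22.40 ✗.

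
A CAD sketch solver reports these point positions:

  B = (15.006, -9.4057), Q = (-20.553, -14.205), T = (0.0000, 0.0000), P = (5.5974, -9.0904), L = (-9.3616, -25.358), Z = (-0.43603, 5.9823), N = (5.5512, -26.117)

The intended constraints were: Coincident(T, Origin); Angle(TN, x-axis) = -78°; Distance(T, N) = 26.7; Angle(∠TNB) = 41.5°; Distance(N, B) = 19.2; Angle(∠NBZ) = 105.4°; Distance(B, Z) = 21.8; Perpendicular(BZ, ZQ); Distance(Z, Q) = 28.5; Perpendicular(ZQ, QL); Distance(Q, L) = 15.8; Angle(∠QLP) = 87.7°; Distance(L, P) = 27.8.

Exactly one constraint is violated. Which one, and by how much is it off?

Distance(L, P) = 27.8 — off by 5.70.

T = (0.00, 0.00) ✓; TN at -78.00° ✓; |TN| = 26.70 ✓; ∠TNB = 41.50° ✓; |NB| = 19.20 ✓; ∠NBZ = 105.4° ✓; |BZ| = 21.80 ✓; ∠(BZ, ZQ) = 90.00° ✓; |ZQ| = 28.50 ✓; ∠(ZQ, QL) = 90.00° ✓; |QL| = 15.80 ✓; ∠QLP = 87.70° ✓; |LP| = 22.10 ✗.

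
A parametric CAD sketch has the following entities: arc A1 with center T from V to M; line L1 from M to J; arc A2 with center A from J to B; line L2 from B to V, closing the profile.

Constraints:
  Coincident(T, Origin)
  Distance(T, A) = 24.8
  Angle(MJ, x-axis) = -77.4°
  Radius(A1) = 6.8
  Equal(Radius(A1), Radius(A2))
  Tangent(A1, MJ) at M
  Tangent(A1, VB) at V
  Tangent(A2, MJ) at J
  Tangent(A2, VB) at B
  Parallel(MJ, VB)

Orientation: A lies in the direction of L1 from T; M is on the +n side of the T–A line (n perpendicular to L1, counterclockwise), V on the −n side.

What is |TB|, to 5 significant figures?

25.715

The slot axis is L1's direction at -77.4°, so u = (cos -77.4°, sin -77.4°) = (0.21814, -0.97592) and n = (−sin -77.4°, cos -77.4°) = (0.97592, 0.21814). T is at the origin and A lies 24.8 along u from T, so A = 24.8·u = (5.4100, -24.203). Tangency of A1 to both parallel lines with radius 6.8 puts M and V at T ± 6.8·n: M = (6.6362, 1.4834), V = (-6.6362, -1.4834). Equal radii place J and B the same way about A: J = A + 6.8·n = (12.046, -22.719), B = A − 6.8·n = (-1.2263, -25.686). Then |TB| = |B − T| = 25.715.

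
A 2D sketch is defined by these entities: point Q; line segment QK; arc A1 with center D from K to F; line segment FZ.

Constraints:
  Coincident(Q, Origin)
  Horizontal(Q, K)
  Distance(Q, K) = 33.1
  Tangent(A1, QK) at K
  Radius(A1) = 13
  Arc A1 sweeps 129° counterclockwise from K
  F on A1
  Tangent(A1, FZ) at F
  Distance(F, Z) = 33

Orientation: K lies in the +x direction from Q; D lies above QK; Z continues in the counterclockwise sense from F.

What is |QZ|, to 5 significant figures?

51.924

Q is at the origin; Q and K share the same y with |QK| = 33.1 and K on the +x side, so K = (33.100, 0.0000). Tangency of A1 to QK means the radius DK is perpendicular to QK, so D = K + (0, 13) = (33.100, 13.000). On A1, K sits at bearing -90° from D; a 129° counterclockwise sweep puts F at bearing 39°, so F = D + 13.0·(cos 39°, sin 39°) = (43.203, 21.181). The tangent condition forces DF to be normal to FZ, so FZ runs along (−sin 39°, cos 39°); with |FZ| = 33.0, Z = (22.435, 46.827). Then |QZ| = |Z − Q| = 51.924.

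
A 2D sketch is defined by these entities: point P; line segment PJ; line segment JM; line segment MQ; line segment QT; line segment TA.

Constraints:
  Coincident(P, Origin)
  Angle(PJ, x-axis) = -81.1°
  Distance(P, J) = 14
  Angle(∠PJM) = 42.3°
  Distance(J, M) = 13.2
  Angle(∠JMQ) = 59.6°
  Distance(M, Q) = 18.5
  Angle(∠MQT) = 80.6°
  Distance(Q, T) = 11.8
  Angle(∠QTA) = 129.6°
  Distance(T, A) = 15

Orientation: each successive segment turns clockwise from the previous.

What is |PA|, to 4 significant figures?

22.31

∠MQT = 80.6° gives QT at -78.60° from the x-axis; with |QT| = 11.8, T = (11.51, -10.56). ∠QTA = 129.6° gives TA at -129.0° from the x-axis; with |TA| = 15.0, A = (2.066, -22.22). Then |PA| = |A − P| = 22.31.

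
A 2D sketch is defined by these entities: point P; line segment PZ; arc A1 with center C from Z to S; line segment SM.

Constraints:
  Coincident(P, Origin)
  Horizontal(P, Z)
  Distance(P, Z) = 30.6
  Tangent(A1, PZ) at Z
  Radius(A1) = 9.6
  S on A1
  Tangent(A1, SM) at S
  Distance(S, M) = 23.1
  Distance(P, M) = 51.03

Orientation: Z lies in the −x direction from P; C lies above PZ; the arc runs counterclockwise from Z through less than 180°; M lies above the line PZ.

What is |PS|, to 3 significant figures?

28.3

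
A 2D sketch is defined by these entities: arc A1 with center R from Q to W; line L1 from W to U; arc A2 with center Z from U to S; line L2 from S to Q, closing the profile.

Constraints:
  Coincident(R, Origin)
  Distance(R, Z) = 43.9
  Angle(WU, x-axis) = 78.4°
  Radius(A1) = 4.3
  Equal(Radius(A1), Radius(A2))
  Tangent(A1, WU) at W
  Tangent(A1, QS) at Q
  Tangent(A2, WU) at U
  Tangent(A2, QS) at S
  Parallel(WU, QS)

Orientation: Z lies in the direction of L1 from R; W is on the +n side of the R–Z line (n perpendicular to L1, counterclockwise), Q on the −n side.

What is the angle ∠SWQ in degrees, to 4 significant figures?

78.92°

The slot axis is L1's direction at 78.4°, so u = (cos 78.4°, sin 78.4°) = (0.2011, 0.9796) and n = (−sin 78.4°, cos 78.4°) = (-0.9796, 0.2011). R is at the origin and Z lies 43.9 along u from R, so Z = 43.9·u = (8.827, 43.00). Tangency of A1 to both parallel lines with radius 4.3 puts W and Q at R ± 4.3·n: W = (-4.212, 0.8646), Q = (4.212, -0.8646). Equal radii place U and S the same way about Z: U = Z + 4.3·n = (4.615, 43.87), S = Z − 4.3·n = (13.04, 42.14). Then cos ∠SWQ = WS·WQ / (|WS||WQ|), giving 78.92°.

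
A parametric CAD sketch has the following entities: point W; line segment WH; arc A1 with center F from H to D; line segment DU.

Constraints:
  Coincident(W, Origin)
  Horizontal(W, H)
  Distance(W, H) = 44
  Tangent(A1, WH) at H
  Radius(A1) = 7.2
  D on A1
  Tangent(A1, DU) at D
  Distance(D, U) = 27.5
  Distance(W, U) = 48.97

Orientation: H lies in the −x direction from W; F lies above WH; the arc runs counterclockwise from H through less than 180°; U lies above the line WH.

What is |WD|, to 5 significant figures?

37.427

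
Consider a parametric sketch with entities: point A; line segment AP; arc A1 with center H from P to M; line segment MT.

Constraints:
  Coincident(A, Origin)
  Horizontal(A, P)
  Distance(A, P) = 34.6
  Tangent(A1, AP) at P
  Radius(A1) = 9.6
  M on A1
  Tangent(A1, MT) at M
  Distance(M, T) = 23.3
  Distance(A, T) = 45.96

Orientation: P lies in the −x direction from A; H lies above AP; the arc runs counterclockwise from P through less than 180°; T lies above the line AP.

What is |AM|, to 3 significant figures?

27.8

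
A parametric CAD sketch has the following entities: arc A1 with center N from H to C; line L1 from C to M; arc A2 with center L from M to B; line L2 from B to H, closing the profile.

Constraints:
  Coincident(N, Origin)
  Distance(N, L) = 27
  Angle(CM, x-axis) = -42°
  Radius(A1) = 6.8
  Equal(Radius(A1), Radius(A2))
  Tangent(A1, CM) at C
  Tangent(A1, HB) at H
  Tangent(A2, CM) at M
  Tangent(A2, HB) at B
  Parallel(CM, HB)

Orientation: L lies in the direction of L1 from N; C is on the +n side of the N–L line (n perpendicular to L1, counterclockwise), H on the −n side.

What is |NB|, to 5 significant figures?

27.843

The slot axis is L1's direction at -42.0°, so u = (cos -42.0°, sin -42.0°) = (0.74314, -0.66913) and n = (−sin -42.0°, cos -42.0°) = (0.66913, 0.74314). N is at the origin and L lies 27.0 along u from N, so L = 27.0·u = (20.065, -18.067). Tangency of A1 to both parallel lines with radius 6.8 puts C and H at N ± 6.8·n: C = (4.5501, 5.0534), H = (-4.5501, -5.0534). Equal radii place M and B the same way about L: M = L + 6.8·n = (24.615, -13.013), B = L − 6.8·n = (15.515, -23.120). Then |NB| = |B − N| = 27.843.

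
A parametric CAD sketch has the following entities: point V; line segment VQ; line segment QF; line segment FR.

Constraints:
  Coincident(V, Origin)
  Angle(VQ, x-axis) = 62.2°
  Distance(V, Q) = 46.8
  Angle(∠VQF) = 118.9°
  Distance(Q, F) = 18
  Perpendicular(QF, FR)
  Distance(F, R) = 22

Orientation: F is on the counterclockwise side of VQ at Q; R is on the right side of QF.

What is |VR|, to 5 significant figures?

74.935

V is at the origin; VQ runs at 62.2° with length 46.8, so Q = 46.8·(cos 62.2°, sin 62.2°) = (21.827, 41.398). ∠VQF = 118.9°, so QF runs at 62.2° + (180° − 118.9°) = 123.30° from the x-axis; with |QF| = 18.0, F = Q + 18.0·(cos 123.30°, sin 123.30°) = (11.944, 56.443). The perpendicularity gives FR at right angles to QF; with |FR| = 22.0 on the right of QF, R = F + 22.0·(0.83581, 0.54902) = (30.332, 68.521). Then |VR| = |R − V| = 74.935.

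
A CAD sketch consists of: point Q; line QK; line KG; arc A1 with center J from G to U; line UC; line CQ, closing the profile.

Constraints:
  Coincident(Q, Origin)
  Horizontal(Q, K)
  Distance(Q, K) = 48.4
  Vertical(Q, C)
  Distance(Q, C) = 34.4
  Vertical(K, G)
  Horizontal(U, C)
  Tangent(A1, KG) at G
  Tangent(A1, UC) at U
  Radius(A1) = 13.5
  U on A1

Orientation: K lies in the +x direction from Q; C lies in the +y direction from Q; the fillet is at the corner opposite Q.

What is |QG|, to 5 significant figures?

52.720

Q is at the origin; QK is horizontal with |QK| = 48.4 and K on the +x side, so K = (48.400, 0.0000). QC is vertical with |QC| = 34.4 and C on the +y side, so C = (0.0000, 34.400). The virtual corner opposite Q is at (48.400, 34.400). Since A1 is tangent to KG there, JG ⟂ KG and tangency of A1 to UC means the radius JU is perpendicular to UC, with radius 13.5, so the center J sits 13.5 in from both sides at J = (34.900, 20.900). That places the tangent points at G = (48.400, 20.900) on KG and U = (34.900, 34.400) on UC. Then |QG| = |G − Q| = 52.720.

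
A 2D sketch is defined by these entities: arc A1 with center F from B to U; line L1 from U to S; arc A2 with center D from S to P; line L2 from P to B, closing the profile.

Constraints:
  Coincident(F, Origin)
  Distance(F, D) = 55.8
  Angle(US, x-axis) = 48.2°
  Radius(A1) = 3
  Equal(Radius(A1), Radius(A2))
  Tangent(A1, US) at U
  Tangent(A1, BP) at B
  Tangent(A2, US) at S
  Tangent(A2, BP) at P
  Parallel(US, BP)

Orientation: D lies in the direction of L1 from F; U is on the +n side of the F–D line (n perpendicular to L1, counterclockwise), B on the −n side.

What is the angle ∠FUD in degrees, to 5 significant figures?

86.923°

The slot axis is L1's direction at 48.2°, so u = (cos 48.2°, sin 48.2°) = (0.66653, 0.74548) and n = (−sin 48.2°, cos 48.2°) = (-0.74548, 0.66653). F is at the origin and D lies 55.8 along u from F, so D = 55.8·u = (37.193, 41.598). Tangency of A1 to both parallel lines with radius 3.0 puts U and B at F ± 3.0·n: U = (-2.2364, 1.9996), B = (2.2364, -1.9996). Then cos ∠FUD = UF·UD / (|UF||UD|), giving 86.923°.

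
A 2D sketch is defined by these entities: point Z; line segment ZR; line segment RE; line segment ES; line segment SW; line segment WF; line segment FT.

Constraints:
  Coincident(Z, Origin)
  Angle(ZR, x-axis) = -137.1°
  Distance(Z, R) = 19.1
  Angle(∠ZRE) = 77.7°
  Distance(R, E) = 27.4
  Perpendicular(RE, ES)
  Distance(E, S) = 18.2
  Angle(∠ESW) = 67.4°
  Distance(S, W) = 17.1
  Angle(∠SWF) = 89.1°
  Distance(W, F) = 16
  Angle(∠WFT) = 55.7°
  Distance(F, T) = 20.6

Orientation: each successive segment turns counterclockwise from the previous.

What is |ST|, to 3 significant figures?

4.12

∠SWF = 89.1° gives WF at -101° from the x-axis; with |WF| = 16.0, F = (-0.954, -25.8). ∠WFT = 55.7° gives FT at 23.0° from the x-axis; with |FT| = 20.6, T = (18.0, -17.7). Then |ST| = |T − S| = 4.12.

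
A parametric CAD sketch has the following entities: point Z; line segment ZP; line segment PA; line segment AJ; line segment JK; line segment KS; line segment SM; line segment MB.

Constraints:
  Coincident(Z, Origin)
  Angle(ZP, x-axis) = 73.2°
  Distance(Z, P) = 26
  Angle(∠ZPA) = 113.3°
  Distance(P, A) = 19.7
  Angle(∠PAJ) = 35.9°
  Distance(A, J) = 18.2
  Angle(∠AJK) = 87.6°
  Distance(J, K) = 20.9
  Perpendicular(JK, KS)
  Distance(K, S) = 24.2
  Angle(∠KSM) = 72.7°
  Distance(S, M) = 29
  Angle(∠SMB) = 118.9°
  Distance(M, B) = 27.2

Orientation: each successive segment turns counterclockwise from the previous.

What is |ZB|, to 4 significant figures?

13.15

∠KSM = 72.7° gives SM at -146.3° from the x-axis; with |SM| = 29.0, M = (-14.06, 32.95). ∠SMB = 118.9° gives MB at -85.20° from the x-axis; with |MB| = 27.2, B = (-11.78, 5.841). Then |ZB| = |B − Z| = 13.15.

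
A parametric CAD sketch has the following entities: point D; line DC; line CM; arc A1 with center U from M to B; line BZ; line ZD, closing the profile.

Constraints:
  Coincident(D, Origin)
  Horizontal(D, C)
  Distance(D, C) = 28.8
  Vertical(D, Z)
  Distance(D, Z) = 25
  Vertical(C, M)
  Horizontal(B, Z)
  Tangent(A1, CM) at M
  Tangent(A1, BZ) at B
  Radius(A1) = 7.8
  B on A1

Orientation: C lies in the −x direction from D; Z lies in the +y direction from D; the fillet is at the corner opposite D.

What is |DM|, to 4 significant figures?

33.55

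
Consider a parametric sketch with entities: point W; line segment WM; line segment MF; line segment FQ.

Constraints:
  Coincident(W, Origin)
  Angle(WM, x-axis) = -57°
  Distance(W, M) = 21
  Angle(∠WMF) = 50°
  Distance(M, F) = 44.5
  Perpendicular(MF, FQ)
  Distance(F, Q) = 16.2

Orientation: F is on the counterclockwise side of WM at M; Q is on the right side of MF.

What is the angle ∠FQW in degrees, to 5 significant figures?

43.836°

W is at the origin; WM runs at -57.0° with length 21.0, so M = 21.0·(cos -57.0°, sin -57.0°) = (11.437, -17.612). ∠WMF = 50.0°, so MF runs at -57.0° + (180° − 50.0°) = 73.000° from the x-axis; with |MF| = 44.5, F = M + 44.5·(cos 73.000°, sin 73.000°) = (24.448, 24.943). MF ⟂ FQ; with |FQ| = 16.2 on the right of MF, Q = F + 16.2·(0.95630, -0.29237) = (39.940, 20.207). Then cos ∠FQW = QF·QW / (|QF||QW|), giving 43.836°.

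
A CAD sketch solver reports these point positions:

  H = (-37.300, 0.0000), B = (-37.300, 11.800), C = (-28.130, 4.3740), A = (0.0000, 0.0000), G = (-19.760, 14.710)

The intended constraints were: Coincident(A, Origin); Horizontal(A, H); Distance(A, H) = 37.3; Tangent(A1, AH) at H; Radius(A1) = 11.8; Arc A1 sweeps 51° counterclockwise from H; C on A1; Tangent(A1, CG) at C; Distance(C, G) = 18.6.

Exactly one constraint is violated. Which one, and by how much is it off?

Distance(C, G) = 18.6 — off by 5.30.

A = (0.00, 0.00) ✓; A.y = 0.00, H.y = 0.00 ✓; |AH| = 37.30 ✓; ∠(BH, HA) = 90.00° ✓; |BH| = 11.80 ✓; bearing(B→C) − bearing(B→H) = 51.00° ✓; |BC| = 11.80 ✓; ∠(BC, CG) = 90.00° ✓; |CG| = 13.30 ✗.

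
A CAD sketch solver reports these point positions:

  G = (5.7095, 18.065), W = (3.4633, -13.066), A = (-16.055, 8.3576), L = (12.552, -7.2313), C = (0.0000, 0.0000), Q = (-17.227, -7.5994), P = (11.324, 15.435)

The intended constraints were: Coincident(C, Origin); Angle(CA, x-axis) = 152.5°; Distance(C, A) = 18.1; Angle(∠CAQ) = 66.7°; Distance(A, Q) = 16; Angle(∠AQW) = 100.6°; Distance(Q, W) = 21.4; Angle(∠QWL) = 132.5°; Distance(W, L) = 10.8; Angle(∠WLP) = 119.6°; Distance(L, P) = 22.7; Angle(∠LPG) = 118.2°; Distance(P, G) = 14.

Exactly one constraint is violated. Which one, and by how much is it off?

Distance(P, G) = 14 — off by 7.80.

C = (0.00, 0.00) ✓; CA at 152.5° ✓; |CA| = 18.10 ✓; ∠CAQ = 66.70° ✓; |AQ| = 16.00 ✓; ∠AQW = 100.6° ✓; |QW| = 21.40 ✓; ∠QWL = 132.5° ✓; |WL| = 10.80 ✓; ∠WLP = 119.6° ✓; |LP| = 22.70 ✓; ∠LPG = 118.2° ✓; |PG| = 6.200 ✗.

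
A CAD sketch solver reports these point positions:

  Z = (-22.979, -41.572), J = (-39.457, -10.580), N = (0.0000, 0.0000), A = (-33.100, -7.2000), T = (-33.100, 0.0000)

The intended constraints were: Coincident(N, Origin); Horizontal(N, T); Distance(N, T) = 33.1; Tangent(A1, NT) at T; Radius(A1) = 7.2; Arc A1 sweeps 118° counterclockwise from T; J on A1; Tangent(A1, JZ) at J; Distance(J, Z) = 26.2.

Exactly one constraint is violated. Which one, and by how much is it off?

Distance(J, Z) = 26.2 — off by 8.90.

N = (0.00, 0.00) ✓; N.y = 0.00, T.y = 0.00 ✓; |NT| = 33.10 ✓; ∠(AT, TN) = 90.00° ✓; |AT| = 7.200 ✓; bearing(A→J) − bearing(A→T) = 118.0° ✓; |AJ| = 7.200 ✓; ∠(AJ, JZ) = 90.00° ✓; |JZ| = 35.10 ✗.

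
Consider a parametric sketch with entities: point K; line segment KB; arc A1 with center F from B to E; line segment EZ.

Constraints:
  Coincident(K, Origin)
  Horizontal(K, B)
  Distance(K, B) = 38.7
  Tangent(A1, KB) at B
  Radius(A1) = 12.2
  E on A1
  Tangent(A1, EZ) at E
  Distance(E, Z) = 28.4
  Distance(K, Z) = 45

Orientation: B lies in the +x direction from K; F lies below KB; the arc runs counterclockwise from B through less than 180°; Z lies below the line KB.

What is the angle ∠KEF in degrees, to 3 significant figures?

166°

Checks: |FE| = 12.20 ✓; ∠(FE, EZ) = 90.00° ✓; |EZ| = 28.40 ✓; |KZ| = 45.00 ✓.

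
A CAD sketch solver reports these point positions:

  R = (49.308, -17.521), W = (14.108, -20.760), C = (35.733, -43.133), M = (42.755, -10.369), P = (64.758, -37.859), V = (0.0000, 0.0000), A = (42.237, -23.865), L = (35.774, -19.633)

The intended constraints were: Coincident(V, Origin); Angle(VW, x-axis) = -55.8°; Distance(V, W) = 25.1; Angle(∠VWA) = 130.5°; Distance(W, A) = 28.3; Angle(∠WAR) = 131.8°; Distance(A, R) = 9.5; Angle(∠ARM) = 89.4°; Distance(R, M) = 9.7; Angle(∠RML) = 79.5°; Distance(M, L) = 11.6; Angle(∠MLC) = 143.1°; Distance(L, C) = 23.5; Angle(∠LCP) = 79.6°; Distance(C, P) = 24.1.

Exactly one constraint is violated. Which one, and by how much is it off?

Distance(C, P) = 24.1 — off by 5.40.

V = (0.00, 0.00) ✓; VW at -55.80° ✓; |VW| = 25.10 ✓; ∠VWA = 130.5° ✓; |WA| = 28.30 ✓; ∠WAR = 131.8° ✓; |AR| = 9.500 ✓; ∠ARM = 89.40° ✓; |RM| = 9.700 ✓; ∠RML = 79.50° ✓; |ML| = 11.60 ✓; ∠MLC = 143.1° ✓; |LC| = 23.50 ✓; ∠LCP = 79.60° ✓; |CP| = 29.50 ✗.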